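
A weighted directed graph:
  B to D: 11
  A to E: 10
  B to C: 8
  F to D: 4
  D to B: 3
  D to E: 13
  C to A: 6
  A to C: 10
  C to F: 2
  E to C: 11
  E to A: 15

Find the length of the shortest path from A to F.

Candidate routes:
A-E-C-F: 10 + 11 + 2 = 23
A-C-F: 10 + 2 = 12
Best route has total 12.

12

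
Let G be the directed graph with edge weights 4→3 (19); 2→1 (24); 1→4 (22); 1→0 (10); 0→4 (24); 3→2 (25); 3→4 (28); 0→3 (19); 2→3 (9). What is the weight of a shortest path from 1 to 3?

29

Candidate routes:
1 -> 4 -> 3: 22 + 19 = 41
1 -> 0 -> 3: 10 + 19 = 29
1 -> 0 -> 4 -> 3: 10 + 24 + 19 = 53
Best route has total 29.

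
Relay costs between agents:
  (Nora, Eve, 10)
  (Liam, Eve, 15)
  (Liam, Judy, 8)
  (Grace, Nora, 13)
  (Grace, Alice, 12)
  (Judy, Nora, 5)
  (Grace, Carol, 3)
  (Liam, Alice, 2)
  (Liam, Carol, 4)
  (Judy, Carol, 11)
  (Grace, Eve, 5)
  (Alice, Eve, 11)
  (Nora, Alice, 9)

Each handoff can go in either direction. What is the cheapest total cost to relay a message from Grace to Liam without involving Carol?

Some routes from Grace to Liam avoiding Carol:
Grace → Eve → Alice → Liam: 5 + 11 + 2 = 18
Grace → Alice → Liam: 12 + 2 = 14
Grace → Eve → Liam: 5 + 15 = 20
Best route has total 14.

14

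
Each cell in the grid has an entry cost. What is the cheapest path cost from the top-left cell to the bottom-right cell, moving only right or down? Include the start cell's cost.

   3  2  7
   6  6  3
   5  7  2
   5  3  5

Best path: r0c0→r0c1→r1c1→r1c2→r2c2→r3c2
Cost: 3 + 2 + 6 + 3 + 2 + 5 = 21

21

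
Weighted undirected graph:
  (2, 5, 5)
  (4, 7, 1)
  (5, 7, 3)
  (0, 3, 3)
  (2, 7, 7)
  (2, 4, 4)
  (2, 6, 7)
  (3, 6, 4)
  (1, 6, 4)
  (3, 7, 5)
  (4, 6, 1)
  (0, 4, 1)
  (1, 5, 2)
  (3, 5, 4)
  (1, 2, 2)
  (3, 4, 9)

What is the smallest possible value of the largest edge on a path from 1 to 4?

3

Some routes from 1 to 4:
1 - 5 - 3 - 0 - 4: max(2, 4, 3, 1) = 4
1 - 5 - 3 - 6 - 4: max(2, 4, 4, 1) = 4
1 - 5 - 7 - 4: max(2, 3, 1) = 3
1 - 2 - 4: max(2, 4) = 4
Smallest bottleneck: 3.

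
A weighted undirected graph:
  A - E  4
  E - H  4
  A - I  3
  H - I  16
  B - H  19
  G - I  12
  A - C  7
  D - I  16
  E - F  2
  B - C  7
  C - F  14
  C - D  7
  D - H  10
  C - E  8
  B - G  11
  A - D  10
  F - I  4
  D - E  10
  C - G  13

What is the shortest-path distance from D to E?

A few of the D→E routes:
D → E: 10
D → C → A → E: 7 + 7 + 4 = 18
D → A → E: 10 + 4 = 14
D → A → I → F → E: 10 + 3 + 4 + 2 = 19
D → H → E: 10 + 4 = 14
D → C → E: 7 + 8 = 15
The minimum is 10.

10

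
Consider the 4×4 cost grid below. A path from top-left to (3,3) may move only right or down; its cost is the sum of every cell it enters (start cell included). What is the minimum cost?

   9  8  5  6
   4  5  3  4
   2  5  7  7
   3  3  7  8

36

Take (0,0) -> (1,0) -> (2,0) -> (3,0) -> (3,1) -> (3,2) -> (3,3) for a total of 9 + 4 + 2 + 3 + 3 + 7 + 8 = 36.
For comparison, the top-then-right route costs 47.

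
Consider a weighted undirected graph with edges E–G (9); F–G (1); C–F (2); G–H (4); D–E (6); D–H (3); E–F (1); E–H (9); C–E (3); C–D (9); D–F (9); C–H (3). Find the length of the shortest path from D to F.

Checking several routes:
D - E - F: 6 + 1 = 7
D - H - G - F: 3 + 4 + 1 = 8
D - H - C - F: 3 + 3 + 2 = 8
Best route has total 7.

7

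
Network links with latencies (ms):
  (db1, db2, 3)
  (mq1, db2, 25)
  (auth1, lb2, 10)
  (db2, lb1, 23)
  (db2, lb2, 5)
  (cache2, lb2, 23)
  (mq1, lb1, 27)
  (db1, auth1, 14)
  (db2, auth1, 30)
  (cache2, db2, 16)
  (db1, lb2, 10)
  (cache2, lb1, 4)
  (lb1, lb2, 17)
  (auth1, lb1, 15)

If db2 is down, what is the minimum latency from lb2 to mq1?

44

Paths from lb2 to mq1 avoiding db2:
lb2 → lb1 → mq1: 17 + 27 = 44
lb2 → cache2 → lb1 → mq1: 23 + 4 + 27 = 54
lb2 → auth1 → lb1 → mq1: 10 + 15 + 27 = 52
lb2 → db1 → auth1 → lb1 → mq1: 10 + 14 + 15 + 27 = 66
Best route has total 44 ms.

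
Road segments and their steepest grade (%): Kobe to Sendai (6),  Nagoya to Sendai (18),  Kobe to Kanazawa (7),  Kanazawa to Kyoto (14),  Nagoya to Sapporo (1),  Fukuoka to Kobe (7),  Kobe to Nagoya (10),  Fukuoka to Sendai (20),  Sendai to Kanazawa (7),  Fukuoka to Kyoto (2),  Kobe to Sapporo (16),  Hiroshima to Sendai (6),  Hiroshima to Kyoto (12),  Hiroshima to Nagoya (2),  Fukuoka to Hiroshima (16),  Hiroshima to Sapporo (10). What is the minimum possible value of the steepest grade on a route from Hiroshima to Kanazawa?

A few of the Hiroshima→Kanazawa routes:
Hiroshima - Sendai - Kobe - Kanazawa: max(6, 6, 7) = 7
Hiroshima - Sapporo - Nagoya - Kobe - Sendai - Kanazawa: max(10, 1, 10, 6, 7) = 10
Hiroshima - Sapporo - Nagoya - Kobe - Kanazawa: max(10, 1, 10, 7) = 10
Hiroshima - Sendai - Kanazawa: max(6, 7) = 7
Smallest bottleneck: 7%.

7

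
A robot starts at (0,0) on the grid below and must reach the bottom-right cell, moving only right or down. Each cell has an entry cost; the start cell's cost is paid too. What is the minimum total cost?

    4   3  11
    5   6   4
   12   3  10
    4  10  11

Path r0c0 → r0c1 → r1c1 → r2c1 → r2c2 → r3c2: 4 + 3 + 6 + 3 + 10 + 11 = 37.
(Top row then right column would cost 43.)

37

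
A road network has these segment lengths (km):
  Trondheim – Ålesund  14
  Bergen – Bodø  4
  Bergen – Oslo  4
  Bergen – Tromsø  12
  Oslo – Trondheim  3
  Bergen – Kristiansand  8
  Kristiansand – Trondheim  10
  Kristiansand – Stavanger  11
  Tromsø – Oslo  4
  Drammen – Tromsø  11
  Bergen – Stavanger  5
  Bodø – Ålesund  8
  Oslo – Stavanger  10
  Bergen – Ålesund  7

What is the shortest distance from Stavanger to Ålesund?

Comparing a few candidate routes:
Stavanger→Bergen→Bodø→Ålesund: 5 + 4 + 8 = 17
Stavanger→Oslo→Bergen→Bodø→Ålesund: 10 + 4 + 4 + 8 = 26
Stavanger→Bergen→Ålesund: 5 + 7 = 12
Stavanger→Oslo→Bergen→Ålesund: 10 + 4 + 7 = 21
Best route has total 12 km.

12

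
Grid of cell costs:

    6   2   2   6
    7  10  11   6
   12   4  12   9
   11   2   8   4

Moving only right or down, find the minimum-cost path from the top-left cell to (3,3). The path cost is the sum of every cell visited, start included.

One optimal route is r0c0 r0c1 r0c2 r0c3 r1c3 r2c3 r3c3.
Its cost is 6 + 2 + 2 + 6 + 6 + 9 + 4 = 35.

35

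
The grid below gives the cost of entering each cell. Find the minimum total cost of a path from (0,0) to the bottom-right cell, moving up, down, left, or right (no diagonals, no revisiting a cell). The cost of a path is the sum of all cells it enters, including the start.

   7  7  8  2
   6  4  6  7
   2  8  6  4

Path r0c0 -> r1c0 -> r1c1 -> r1c2 -> r2c2 -> r2c3: 7 + 6 + 4 + 6 + 6 + 4 = 33.

33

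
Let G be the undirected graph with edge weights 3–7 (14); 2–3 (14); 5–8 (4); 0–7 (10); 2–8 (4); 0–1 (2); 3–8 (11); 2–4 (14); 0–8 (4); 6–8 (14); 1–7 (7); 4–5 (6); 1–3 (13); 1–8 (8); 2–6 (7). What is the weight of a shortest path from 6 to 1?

17

Checking several routes:
6 → 2 → 8 → 0 → 7 → 1: 7 + 4 + 4 + 10 + 7 = 32
6 → 8 → 1: 14 + 8 = 22
6 → 8 → 0 → 1: 14 + 4 + 2 = 20
6 → 2 → 8 → 0 → 1: 7 + 4 + 4 + 2 = 17
6 → 2 → 3 → 1: 7 + 14 + 13 = 34
6 → 2 → 8 → 1: 7 + 4 + 8 = 19
Best route has total 17.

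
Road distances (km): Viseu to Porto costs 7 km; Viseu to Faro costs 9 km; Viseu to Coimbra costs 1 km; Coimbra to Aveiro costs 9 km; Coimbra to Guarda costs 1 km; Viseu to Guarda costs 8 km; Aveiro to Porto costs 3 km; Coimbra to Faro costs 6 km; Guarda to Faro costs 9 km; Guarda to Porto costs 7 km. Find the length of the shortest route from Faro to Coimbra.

6

Comparing a few candidate routes:
Faro - Guarda - Viseu - Coimbra: 9 + 8 + 1 = 18
Faro - Viseu - Guarda - Coimbra: 9 + 8 + 1 = 18
Faro - Coimbra: 6
Faro - Guarda - Coimbra: 9 + 1 = 10
Faro - Viseu - Coimbra: 9 + 1 = 10
The minimum is 6 km.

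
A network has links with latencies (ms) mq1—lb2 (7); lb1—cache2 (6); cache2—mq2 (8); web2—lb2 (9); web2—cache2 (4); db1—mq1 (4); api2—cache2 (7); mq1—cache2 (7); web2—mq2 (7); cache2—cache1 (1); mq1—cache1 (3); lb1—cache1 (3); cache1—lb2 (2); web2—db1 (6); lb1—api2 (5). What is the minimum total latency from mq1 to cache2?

Some routes from mq1 to cache2:
mq1 - cache2: 7
mq1 - lb2 - cache1 - cache2: 7 + 2 + 1 = 10
mq1 - cache1 - cache2: 3 + 1 = 4
The minimum is 4 ms.

4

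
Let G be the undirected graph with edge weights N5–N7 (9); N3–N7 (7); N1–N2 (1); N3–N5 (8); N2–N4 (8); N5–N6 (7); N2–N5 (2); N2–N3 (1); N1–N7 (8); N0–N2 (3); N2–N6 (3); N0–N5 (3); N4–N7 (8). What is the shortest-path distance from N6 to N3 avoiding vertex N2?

15

Candidate routes:
N6 - N5 - N7 - N3: 7 + 9 + 7 = 23
N6 - N5 - N3: 7 + 8 = 15
Shortest: 15.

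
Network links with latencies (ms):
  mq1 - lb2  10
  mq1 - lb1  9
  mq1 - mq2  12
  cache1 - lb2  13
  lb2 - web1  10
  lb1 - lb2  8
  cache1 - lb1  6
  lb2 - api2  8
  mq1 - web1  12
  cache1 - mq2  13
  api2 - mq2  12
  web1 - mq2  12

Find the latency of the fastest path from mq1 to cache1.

15

Comparing a few candidate routes:
mq1-lb2-lb1-cache1: 10 + 8 + 6 = 24
mq1-lb2-cache1: 10 + 13 = 23
mq1-mq2-cache1: 12 + 13 = 25
mq1-lb1-cache1: 9 + 6 = 15
Best route has total 15 ms.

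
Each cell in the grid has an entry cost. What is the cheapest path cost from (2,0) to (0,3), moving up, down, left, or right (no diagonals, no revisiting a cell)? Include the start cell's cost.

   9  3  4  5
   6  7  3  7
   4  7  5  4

Cheapest: (2,0) → (2,1) → (2,2) → (1,2) → (0,2) → (0,3)
  4 + 7 + 5 + 3 + 4 + 5 = 28

28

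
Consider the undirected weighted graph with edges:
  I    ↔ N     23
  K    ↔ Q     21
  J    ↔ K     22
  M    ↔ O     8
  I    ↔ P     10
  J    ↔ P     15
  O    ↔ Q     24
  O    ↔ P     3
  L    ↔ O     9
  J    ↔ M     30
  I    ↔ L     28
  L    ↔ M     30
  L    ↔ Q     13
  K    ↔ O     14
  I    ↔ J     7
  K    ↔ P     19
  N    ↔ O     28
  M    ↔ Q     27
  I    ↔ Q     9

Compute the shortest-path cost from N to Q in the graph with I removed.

50

Comparing a few candidate routes:
N-O-Q: 28 + 24 = 52
N-O-M-Q: 28 + 8 + 27 = 63
N-O-L-Q: 28 + 9 + 13 = 50
N-O-K-Q: 28 + 14 + 21 = 63
Shortest: 50.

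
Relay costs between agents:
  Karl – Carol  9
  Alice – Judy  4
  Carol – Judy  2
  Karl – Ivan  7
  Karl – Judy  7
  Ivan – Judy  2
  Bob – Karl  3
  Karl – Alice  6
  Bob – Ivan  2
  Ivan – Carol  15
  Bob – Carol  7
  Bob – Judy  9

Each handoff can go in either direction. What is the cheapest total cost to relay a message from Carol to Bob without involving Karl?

Routes from Carol to Bob avoiding Karl:
Carol → Judy → Ivan → Bob: 2 + 2 + 2 = 6
Carol → Judy → Bob: 2 + 9 = 11
Carol → Bob: 7
Carol → Ivan → Bob: 15 + 2 = 17
Carol → Ivan → Judy → Bob: 15 + 2 + 9 = 26
Best route has total 6.

6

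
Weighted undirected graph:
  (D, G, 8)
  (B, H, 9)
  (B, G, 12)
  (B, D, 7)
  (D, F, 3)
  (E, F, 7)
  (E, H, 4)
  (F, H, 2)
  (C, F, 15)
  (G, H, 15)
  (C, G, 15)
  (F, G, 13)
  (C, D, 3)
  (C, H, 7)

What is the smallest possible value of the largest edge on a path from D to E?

4

Checking several routes:
D-F-H-E: max(3, 2, 4) = 4
D-C-H-E: max(3, 7, 4) = 7
D-C-H-F-E: max(3, 7, 2, 7) = 7
The minimum achievable maximum is 4.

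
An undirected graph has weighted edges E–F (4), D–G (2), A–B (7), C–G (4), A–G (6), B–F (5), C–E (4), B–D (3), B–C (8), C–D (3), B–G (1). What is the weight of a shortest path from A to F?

12

Comparing a few candidate routes:
A→G→D→C→E→F: 6 + 2 + 3 + 4 + 4 = 19
A→G→D→B→F: 6 + 2 + 3 + 5 = 16
A→G→C→E→F: 6 + 4 + 4 + 4 = 18
A→B→F: 7 + 5 = 12
A→B→G→C→E→F: 7 + 1 + 4 + 4 + 4 = 20
A→G→B→F: 6 + 1 + 5 = 12
Best route has total 12.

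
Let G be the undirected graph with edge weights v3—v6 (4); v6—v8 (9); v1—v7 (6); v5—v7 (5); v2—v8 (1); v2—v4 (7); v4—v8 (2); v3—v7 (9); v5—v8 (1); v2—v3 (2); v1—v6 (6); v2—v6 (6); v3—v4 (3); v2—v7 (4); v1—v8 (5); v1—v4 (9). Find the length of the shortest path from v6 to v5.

Checking several routes:
v6 - v3 - v2 - v8 - v5: 4 + 2 + 1 + 1 = 8
v6 - v3 - v4 - v8 - v5: 4 + 3 + 2 + 1 = 10
v6 - v2 - v8 - v5: 6 + 1 + 1 = 8
v6 - v1 - v8 - v5: 6 + 5 + 1 = 12
v6 - v8 - v5: 9 + 1 = 10
v6 - v2 - v3 - v4 - v8 - v5: 6 + 2 + 3 + 2 + 1 = 14
Shortest: 8.

8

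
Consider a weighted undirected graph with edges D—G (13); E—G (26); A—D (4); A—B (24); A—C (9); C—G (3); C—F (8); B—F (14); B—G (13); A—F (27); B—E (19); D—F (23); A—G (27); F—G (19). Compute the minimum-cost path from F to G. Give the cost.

Checking several routes:
F→C→A→D→G: 8 + 9 + 4 + 13 = 34
F→G: 19
F→B→G: 14 + 13 = 27
F→C→G: 8 + 3 = 11
Best route has total 11.

11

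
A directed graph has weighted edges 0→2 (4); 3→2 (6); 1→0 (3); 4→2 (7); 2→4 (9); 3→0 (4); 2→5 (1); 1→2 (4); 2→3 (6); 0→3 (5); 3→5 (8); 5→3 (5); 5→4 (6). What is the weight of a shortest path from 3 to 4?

Routes from 3 to 4:
3 → 2 → 4: 6 + 9 = 15
3 → 0 → 2 → 4: 4 + 4 + 9 = 17
3 → 0 → 2 → 5 → 4: 4 + 4 + 1 + 6 = 15
3 → 5 → 4: 8 + 6 = 14
3 → 2 → 5 → 4: 6 + 1 + 6 = 13
Best route has total 13.

13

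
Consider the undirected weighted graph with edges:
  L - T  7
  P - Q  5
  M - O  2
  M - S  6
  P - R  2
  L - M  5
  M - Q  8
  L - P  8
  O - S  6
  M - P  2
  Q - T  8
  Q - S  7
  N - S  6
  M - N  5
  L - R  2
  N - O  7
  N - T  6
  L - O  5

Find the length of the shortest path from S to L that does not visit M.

Some routes from S to L avoiding M:
S → Q → P → R → L: 7 + 5 + 2 + 2 = 16
S → O → L: 6 + 5 = 11
S → N → O → L: 6 + 7 + 5 = 18
The minimum is 11.

11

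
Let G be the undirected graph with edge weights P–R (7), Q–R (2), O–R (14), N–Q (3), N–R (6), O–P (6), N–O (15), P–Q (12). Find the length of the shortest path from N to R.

5

Some routes from N to R:
N - R: 6
N - O - R: 15 + 14 = 29
N - O - P - R: 15 + 6 + 7 = 28
N - Q - P - R: 3 + 12 + 7 = 22
N - O - P - Q - R: 15 + 6 + 12 + 2 = 35
N - Q - R: 3 + 2 = 5
The minimum is 5.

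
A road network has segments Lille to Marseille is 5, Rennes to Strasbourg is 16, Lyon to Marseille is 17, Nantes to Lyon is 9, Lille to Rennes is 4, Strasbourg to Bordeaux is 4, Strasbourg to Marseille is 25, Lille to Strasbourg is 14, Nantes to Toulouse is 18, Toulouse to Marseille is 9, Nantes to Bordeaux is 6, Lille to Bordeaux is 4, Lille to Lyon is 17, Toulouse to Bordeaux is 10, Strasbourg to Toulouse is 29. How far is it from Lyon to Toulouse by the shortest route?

25

Checking several routes:
Lyon→Lille→Bordeaux→Toulouse: 17 + 4 + 10 = 31
Lyon→Marseille→Toulouse: 17 + 9 = 26
Lyon→Nantes→Bordeaux→Toulouse: 9 + 6 + 10 = 25
Lyon→Nantes→Toulouse: 9 + 18 = 27
Best route has total 25.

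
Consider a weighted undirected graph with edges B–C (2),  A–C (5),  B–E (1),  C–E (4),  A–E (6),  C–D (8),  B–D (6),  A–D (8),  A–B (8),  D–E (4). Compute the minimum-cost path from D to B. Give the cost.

5

Comparing a few candidate routes:
D - C - B: 8 + 2 = 10
D - E - B: 4 + 1 = 5
D - B: 6
D - C - E - B: 8 + 4 + 1 = 13
D - E - C - B: 4 + 4 + 2 = 10
The minimum is 5.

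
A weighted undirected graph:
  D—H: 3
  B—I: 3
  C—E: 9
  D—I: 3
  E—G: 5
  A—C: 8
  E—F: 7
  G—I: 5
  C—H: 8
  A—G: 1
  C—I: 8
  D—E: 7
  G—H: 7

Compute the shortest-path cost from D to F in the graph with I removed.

Some routes from D to F avoiding I:
D→H→C→A→G→E→F: 3 + 8 + 8 + 1 + 5 + 7 = 32
D→E→F: 7 + 7 = 14
D→H→C→E→F: 3 + 8 + 9 + 7 = 27
D→H→G→E→F: 3 + 7 + 5 + 7 = 22
The minimum is 14.

14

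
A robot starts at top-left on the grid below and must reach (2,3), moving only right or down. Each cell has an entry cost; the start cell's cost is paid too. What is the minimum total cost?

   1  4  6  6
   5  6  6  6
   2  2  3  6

19

One optimal route is (0,0) (1,0) (2,0) (2,1) (2,2) (2,3).
Its cost is 1 + 5 + 2 + 2 + 3 + 6 = 19.
(Top row then right column would cost 29.)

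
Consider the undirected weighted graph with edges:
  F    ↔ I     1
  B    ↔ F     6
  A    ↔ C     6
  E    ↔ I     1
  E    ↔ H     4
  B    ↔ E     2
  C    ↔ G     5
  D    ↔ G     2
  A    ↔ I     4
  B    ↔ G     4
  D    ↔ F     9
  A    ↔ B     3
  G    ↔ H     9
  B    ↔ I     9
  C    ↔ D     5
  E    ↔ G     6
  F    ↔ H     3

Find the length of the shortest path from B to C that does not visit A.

A few of the B→C routes:
B-F-I-E-G-C: 6 + 1 + 1 + 6 + 5 = 19
B-G-C: 4 + 5 = 9
B-E-G-D-C: 2 + 6 + 2 + 5 = 15
B-G-D-C: 4 + 2 + 5 = 11
B-E-I-F-D-C: 2 + 1 + 1 + 9 + 5 = 18
B-E-G-C: 2 + 6 + 5 = 13
The minimum is 9.

9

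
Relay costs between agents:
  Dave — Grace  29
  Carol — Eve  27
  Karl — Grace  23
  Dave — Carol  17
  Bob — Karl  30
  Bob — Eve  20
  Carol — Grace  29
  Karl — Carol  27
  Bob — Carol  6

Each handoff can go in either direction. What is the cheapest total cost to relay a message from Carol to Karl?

27

Checking several routes:
Carol → Karl: 27
Carol → Bob → Karl: 6 + 30 = 36
Carol → Grace → Karl: 29 + 23 = 52
Carol → Dave → Grace → Karl: 17 + 29 + 23 = 69
Best route has total 27.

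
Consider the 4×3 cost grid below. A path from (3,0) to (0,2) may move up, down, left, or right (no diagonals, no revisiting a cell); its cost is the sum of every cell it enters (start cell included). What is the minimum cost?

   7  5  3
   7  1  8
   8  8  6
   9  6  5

32

Path [3,0] [3,1] [2,1] [1,1] [0,1] [0,2]: 9 + 6 + 8 + 1 + 5 + 3 = 32.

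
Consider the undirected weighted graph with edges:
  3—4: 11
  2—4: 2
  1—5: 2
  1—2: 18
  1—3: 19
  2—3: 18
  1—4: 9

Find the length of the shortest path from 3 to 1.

19

Paths from 3 to 1:
3 - 2 - 4 - 1: 18 + 2 + 9 = 29
3 - 2 - 1: 18 + 18 = 36
3 - 4 - 2 - 1: 11 + 2 + 18 = 31
3 - 4 - 1: 11 + 9 = 20
3 - 1: 19
Shortest: 19.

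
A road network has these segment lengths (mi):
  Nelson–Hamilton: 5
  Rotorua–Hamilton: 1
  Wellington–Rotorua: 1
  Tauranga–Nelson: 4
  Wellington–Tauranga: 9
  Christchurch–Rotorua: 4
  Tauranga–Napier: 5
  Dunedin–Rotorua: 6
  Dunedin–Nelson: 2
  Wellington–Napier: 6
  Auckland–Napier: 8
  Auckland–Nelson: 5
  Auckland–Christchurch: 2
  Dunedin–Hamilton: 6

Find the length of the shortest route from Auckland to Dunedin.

Some routes from Auckland to Dunedin:
Auckland - Nelson - Dunedin: 5 + 2 = 7
Auckland - Nelson - Hamilton - Dunedin: 5 + 5 + 6 = 16
Auckland - Nelson - Hamilton - Rotorua - Dunedin: 5 + 5 + 1 + 6 = 17
Auckland - Christchurch - Rotorua - Hamilton - Dunedin: 2 + 4 + 1 + 6 = 13
Auckland - Christchurch - Rotorua - Dunedin: 2 + 4 + 6 = 12
Auckland - Christchurch - Rotorua - Hamilton - Nelson - Dunedin: 2 + 4 + 1 + 5 + 2 = 14
Best route has total 7 mi.

7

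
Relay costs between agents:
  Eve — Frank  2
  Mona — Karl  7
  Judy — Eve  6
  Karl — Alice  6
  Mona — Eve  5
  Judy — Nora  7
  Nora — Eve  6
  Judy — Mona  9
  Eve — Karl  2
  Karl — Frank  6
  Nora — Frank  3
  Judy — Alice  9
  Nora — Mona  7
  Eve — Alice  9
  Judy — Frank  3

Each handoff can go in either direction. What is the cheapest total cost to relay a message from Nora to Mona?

7

A few of the Nora→Mona routes:
Nora→Frank→Judy→Mona: 3 + 3 + 9 = 15
Nora→Eve→Mona: 6 + 5 = 11
Nora→Frank→Eve→Karl→Mona: 3 + 2 + 2 + 7 = 14
Nora→Mona: 7
Nora→Frank→Eve→Mona: 3 + 2 + 5 = 10
Best route has total 7.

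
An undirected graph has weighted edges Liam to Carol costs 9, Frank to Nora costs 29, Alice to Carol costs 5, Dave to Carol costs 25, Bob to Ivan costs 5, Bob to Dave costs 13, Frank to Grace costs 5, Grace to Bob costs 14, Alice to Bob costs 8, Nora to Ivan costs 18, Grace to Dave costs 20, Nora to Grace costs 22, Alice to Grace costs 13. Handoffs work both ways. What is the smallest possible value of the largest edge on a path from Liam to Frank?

13

Some routes from Liam to Frank:
Liam-Carol-Dave-Bob-Ivan-Nora-Grace-Frank: max(9, 25, 13, 5, 18, 22, 5) = 25
Liam-Carol-Alice-Bob-Grace-Frank: max(9, 5, 8, 14, 5) = 14
Liam-Carol-Alice-Bob-Dave-Grace-Frank: max(9, 5, 8, 13, 20, 5) = 20
Liam-Carol-Dave-Bob-Grace-Frank: max(9, 25, 13, 14, 5) = 25
Liam-Carol-Alice-Grace-Frank: max(9, 5, 13, 5) = 13
Liam-Carol-Alice-Bob-Ivan-Nora-Grace-Frank: max(9, 5, 8, 5, 18, 22, 5) = 22
The minimum achievable maximum is 13.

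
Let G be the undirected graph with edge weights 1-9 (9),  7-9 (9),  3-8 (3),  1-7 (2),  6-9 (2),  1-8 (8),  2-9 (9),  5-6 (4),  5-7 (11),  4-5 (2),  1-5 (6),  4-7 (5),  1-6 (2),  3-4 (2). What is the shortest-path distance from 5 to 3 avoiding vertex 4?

17

A few of the 5→3 routes:
5 → 1 → 8 → 3: 6 + 8 + 3 = 17
5 → 6 → 1 → 8 → 3: 4 + 2 + 8 + 3 = 17
5 → 6 → 9 → 1 → 8 → 3: 4 + 2 + 9 + 8 + 3 = 26
5 → 7 → 1 → 8 → 3: 11 + 2 + 8 + 3 = 24
Shortest: 17.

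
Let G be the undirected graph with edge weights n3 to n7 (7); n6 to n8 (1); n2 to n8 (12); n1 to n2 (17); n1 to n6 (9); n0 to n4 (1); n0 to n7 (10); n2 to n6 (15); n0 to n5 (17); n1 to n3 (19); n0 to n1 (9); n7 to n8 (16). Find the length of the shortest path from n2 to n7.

Checking several routes:
n2 -> n1 -> n0 -> n7: 17 + 9 + 10 = 36
n2 -> n6 -> n8 -> n7: 15 + 1 + 16 = 32
n2 -> n8 -> n6 -> n1 -> n0 -> n7: 12 + 1 + 9 + 9 + 10 = 41
n2 -> n8 -> n7: 12 + 16 = 28
The minimum is 28.

28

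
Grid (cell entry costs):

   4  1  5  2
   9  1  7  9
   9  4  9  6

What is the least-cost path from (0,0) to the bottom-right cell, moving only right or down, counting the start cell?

25

One optimal route is [0,0] [0,1] [1,1] [2,1] [2,2] [2,3].
Its cost is 4 + 1 + 1 + 4 + 9 + 6 = 25.
(Top row then right column would cost 27.)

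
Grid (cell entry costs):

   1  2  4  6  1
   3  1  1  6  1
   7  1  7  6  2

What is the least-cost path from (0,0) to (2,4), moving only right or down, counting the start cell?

14

Cheapest: (0,0) → (0,1) → (1,1) → (1,2) → (1,3) → (1,4) → (2,4)
  1 + 2 + 1 + 1 + 6 + 1 + 2 = 14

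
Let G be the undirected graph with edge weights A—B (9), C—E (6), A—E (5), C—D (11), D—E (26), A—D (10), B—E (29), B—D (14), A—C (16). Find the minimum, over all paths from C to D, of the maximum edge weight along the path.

10

A few of the C→D routes:
C-D: max(11) = 11
C-A-D: max(16, 10) = 16
C-E-A-B-D: max(6, 5, 9, 14) = 14
C-E-A-D: max(6, 5, 10) = 10
Best route has worst link 10.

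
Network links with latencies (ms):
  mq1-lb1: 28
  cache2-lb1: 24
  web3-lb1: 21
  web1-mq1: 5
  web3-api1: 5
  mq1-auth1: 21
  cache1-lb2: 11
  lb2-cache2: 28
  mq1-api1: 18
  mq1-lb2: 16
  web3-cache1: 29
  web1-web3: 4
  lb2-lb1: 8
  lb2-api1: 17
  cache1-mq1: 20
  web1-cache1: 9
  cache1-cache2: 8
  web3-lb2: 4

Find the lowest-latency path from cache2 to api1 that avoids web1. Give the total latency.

28

A few of the cache2→api1 routes:
cache2→cache1→lb2→api1: 8 + 11 + 17 = 36
cache2→lb2→web3→api1: 28 + 4 + 5 = 37
cache2→cache1→lb2→web3→api1: 8 + 11 + 4 + 5 = 28
The minimum is 28 ms.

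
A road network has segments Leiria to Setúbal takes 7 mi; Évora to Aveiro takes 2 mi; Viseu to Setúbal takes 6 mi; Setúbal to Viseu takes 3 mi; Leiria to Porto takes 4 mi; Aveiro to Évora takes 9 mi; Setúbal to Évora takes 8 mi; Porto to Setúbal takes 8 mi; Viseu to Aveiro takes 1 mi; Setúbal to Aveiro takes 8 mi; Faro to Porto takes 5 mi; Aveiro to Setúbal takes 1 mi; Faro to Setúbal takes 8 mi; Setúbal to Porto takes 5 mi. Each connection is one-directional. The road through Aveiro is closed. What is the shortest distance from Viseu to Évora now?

14

Candidate routes:
Viseu→Setúbal→Évora: 6 + 8 = 14
Shortest: 14 mi.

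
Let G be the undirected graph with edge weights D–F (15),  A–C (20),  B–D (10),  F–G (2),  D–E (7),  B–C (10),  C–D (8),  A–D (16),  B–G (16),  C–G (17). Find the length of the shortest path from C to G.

Comparing a few candidate routes:
C-D-B-G: 8 + 10 + 16 = 34
C-G: 17
C-D-F-G: 8 + 15 + 2 = 25
C-B-D-F-G: 10 + 10 + 15 + 2 = 37
C-B-G: 10 + 16 = 26
The minimum is 17.

17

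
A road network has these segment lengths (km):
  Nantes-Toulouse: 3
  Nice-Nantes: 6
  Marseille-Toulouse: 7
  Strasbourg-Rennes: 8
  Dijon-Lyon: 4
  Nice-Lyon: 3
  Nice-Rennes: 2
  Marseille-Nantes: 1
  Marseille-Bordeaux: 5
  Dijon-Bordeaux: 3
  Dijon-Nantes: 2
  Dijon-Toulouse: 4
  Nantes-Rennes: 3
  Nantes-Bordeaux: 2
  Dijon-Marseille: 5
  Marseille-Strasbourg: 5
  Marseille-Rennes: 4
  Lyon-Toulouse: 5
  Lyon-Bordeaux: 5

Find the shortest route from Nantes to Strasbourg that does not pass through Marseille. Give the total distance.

Comparing a few candidate routes:
Nantes → Bordeaux → Lyon → Nice → Rennes → Strasbourg: 2 + 5 + 3 + 2 + 8 = 20
Nantes → Toulouse → Lyon → Nice → Rennes → Strasbourg: 3 + 5 + 3 + 2 + 8 = 21
Nantes → Nice → Rennes → Strasbourg: 6 + 2 + 8 = 16
Nantes → Rennes → Strasbourg: 3 + 8 = 11
Nantes → Dijon → Lyon → Nice → Rennes → Strasbourg: 2 + 4 + 3 + 2 + 8 = 19
Shortest: 11 km.

11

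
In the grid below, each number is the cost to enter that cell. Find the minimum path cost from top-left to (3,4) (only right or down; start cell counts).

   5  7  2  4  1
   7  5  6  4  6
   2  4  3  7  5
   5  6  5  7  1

One optimal route is r0c0 → r0c1 → r0c2 → r0c3 → r0c4 → r1c4 → r2c4 → r3c4.
Its cost is 5 + 7 + 2 + 4 + 1 + 6 + 5 + 1 = 31.

31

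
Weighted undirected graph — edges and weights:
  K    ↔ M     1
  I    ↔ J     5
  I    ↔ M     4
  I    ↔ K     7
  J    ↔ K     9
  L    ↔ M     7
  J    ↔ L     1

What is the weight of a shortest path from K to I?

Paths from K to I:
K - I: 7
K - J - I: 9 + 5 = 14
K - M - I: 1 + 4 = 5
K - J - L - M - I: 9 + 1 + 7 + 4 = 21
K - M - L - J - I: 1 + 7 + 1 + 5 = 14
Shortest: 5.

5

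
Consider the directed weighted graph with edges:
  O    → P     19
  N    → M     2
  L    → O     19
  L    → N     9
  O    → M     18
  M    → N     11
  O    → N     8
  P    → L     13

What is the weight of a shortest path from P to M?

24

Candidate routes:
P → L → O → M: 13 + 19 + 18 = 50
P → L → N → M: 13 + 9 + 2 = 24
P → L → O → N → M: 13 + 19 + 8 + 2 = 42
The minimum is 24.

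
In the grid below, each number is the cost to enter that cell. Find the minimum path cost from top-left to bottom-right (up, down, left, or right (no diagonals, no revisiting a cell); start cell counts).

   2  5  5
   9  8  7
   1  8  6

25

One optimal route is r0c0 r0c1 r0c2 r1c2 r2c2.
Its cost is 2 + 5 + 5 + 7 + 6 = 25.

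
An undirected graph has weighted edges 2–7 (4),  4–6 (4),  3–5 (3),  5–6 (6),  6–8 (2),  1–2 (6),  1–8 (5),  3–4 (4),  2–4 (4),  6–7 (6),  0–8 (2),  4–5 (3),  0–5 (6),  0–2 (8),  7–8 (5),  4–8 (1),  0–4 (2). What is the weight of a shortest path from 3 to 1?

Some routes from 3 to 1:
3→4→2→1: 4 + 4 + 6 = 14
3→4→6→8→1: 4 + 4 + 2 + 5 = 15
3→5→4→8→1: 3 + 3 + 1 + 5 = 12
3→4→0→8→1: 4 + 2 + 2 + 5 = 13
3→4→8→1: 4 + 1 + 5 = 10
3→5→4→0→8→1: 3 + 3 + 2 + 2 + 5 = 15
The minimum is 10.

10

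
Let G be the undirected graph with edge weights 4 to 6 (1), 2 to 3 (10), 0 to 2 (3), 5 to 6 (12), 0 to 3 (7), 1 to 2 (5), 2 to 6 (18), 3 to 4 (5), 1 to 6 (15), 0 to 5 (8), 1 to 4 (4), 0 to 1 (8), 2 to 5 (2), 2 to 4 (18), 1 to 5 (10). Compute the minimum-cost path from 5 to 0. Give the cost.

A few of the 5→0 routes:
5-2-0: 2 + 3 = 5
5-2-1-0: 2 + 5 + 8 = 15
5-0: 8
The minimum is 5.

5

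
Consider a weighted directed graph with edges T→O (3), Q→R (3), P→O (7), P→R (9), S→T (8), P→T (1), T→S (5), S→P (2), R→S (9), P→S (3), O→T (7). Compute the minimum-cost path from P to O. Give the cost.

Checking several routes:
P→S→T→O: 3 + 8 + 3 = 14
P→T→O: 1 + 3 = 4
P→O: 7
Shortest: 4.

4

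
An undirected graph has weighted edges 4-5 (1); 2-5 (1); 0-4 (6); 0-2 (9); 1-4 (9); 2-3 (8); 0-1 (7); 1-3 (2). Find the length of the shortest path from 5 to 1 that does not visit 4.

11

Routes from 5 to 1 avoiding 4:
5→2→3→1: 1 + 8 + 2 = 11
5→2→0→1: 1 + 9 + 7 = 17
Best route has total 11.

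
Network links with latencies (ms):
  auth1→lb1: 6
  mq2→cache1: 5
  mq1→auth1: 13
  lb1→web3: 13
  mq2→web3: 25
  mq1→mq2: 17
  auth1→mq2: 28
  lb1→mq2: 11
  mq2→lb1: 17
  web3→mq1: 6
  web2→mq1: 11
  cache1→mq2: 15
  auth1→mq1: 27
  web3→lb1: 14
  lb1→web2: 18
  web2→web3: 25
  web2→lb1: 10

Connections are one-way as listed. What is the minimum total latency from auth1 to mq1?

25

Checking several routes:
auth1 -> mq1: 27
auth1 -> lb1 -> web3 -> mq1: 6 + 13 + 6 = 25
auth1 -> lb1 -> mq2 -> web3 -> mq1: 6 + 11 + 25 + 6 = 48
auth1 -> lb1 -> web2 -> mq1: 6 + 18 + 11 = 35
Shortest: 25 ms.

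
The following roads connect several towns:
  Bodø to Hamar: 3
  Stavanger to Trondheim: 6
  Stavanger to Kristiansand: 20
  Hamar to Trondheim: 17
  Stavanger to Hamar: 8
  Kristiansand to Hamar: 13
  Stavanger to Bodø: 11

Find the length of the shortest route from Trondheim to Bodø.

Checking several routes:
Trondheim → Stavanger → Hamar → Bodø: 6 + 8 + 3 = 17
Trondheim → Stavanger → Kristiansand → Hamar → Bodø: 6 + 20 + 13 + 3 = 42
Trondheim → Stavanger → Bodø: 6 + 11 = 17
Trondheim → Hamar → Bodø: 17 + 3 = 20
Trondheim → Hamar → Stavanger → Bodø: 17 + 8 + 11 = 36
The minimum is 17.

17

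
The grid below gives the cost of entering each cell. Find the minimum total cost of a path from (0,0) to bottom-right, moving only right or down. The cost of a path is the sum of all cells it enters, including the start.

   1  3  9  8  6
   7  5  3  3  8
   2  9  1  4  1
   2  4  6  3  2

20

Take r0c0 → r0c1 → r1c1 → r1c2 → r2c2 → r2c3 → r2c4 → r3c4 for a total of 1 + 3 + 5 + 3 + 1 + 4 + 1 + 2 = 20.
(Top row then right column would cost 38.)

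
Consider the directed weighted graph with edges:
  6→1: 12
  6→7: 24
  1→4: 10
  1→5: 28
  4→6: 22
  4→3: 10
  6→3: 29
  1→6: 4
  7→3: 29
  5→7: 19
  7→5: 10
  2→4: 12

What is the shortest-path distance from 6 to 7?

24

Paths from 6 to 7:
6 → 7: 24
6 → 1 → 5 → 7: 12 + 28 + 19 = 59
Shortest: 24.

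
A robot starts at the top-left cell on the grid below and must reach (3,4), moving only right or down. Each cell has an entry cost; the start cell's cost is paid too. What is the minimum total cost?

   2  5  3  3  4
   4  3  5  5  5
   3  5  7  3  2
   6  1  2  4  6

One optimal route is (0,0) → (1,0) → (1,1) → (2,1) → (3,1) → (3,2) → (3,3) → (3,4).
Its cost is 2 + 4 + 3 + 5 + 1 + 2 + 4 + 6 = 27.

27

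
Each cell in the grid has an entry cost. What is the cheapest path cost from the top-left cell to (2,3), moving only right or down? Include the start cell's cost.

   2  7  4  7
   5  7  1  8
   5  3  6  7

Cheapest: (0,0) -> (0,1) -> (0,2) -> (1,2) -> (2,2) -> (2,3)
  2 + 7 + 4 + 1 + 6 + 7 = 27

27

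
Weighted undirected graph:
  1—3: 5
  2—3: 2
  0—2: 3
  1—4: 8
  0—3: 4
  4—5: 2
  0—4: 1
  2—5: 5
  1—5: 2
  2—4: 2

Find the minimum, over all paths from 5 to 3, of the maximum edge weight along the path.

Comparing a few candidate routes:
5 -> 4 -> 0 -> 3: max(2, 1, 4) = 4
5 -> 4 -> 0 -> 2 -> 3: max(2, 1, 3, 2) = 3
5 -> 2 -> 4 -> 0 -> 3: max(5, 2, 1, 4) = 5
5 -> 4 -> 2 -> 3: max(2, 2, 2) = 2
5 -> 4 -> 2 -> 0 -> 3: max(2, 2, 3, 4) = 4
5 -> 1 -> 3: max(2, 5) = 5
Best route has worst link 2.

2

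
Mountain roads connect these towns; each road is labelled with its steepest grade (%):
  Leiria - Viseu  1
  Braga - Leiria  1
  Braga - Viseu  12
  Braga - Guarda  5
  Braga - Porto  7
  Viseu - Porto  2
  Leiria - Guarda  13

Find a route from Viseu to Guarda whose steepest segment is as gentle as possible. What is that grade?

5

A few of the Viseu→Guarda routes:
Viseu - Leiria - Braga - Guarda: max(1, 1, 5) = 5
Viseu - Porto - Braga - Guarda: max(2, 7, 5) = 7
Viseu - Leiria - Guarda: max(1, 13) = 13
Viseu - Braga - Guarda: max(12, 5) = 12
Best route has worst link 5%.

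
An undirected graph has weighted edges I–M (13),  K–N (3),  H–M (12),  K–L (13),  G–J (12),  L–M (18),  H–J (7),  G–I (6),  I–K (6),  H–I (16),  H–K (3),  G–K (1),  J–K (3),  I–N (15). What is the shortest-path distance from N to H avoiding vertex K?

31

Routes from N to H avoiding K:
N → I → M → H: 15 + 13 + 12 = 40
N → I → G → J → H: 15 + 6 + 12 + 7 = 40
N → I → H: 15 + 16 = 31
Best route has total 31.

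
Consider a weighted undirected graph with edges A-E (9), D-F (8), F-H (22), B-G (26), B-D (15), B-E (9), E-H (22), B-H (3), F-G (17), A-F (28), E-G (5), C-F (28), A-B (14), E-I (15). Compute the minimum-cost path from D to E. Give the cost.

Checking several routes:
D-B-E: 15 + 9 = 24
D-F-G-E: 8 + 17 + 5 = 30
D-B-A-E: 15 + 14 + 9 = 38
Best route has total 24.

24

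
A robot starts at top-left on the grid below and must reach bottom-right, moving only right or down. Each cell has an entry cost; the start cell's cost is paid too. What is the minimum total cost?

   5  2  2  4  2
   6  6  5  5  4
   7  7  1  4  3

One optimal route is [0,0] [0,1] [0,2] [0,3] [0,4] [1,4] [2,4].
Its cost is 5 + 2 + 2 + 4 + 2 + 4 + 3 = 22.

22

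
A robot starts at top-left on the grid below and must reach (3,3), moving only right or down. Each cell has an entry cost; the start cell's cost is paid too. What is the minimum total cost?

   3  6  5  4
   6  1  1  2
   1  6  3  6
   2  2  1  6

Path [0,0] -> [0,1] -> [1,1] -> [1,2] -> [2,2] -> [3,2] -> [3,3]: 3 + 6 + 1 + 1 + 3 + 1 + 6 = 21.

21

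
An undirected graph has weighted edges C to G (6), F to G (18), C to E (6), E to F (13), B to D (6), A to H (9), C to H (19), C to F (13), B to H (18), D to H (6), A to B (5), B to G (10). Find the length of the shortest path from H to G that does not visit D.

24

Candidate routes:
H -> A -> B -> G: 9 + 5 + 10 = 24
H -> B -> G: 18 + 10 = 28
H -> C -> G: 19 + 6 = 25
H -> C -> E -> F -> G: 19 + 6 + 13 + 18 = 56
H -> C -> F -> G: 19 + 13 + 18 = 50
Best route has total 24.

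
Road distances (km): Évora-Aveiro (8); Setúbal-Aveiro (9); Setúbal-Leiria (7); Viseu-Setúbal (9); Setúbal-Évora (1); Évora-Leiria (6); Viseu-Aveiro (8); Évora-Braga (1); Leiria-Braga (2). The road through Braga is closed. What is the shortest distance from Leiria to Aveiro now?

Comparing a few candidate routes:
Leiria -> Setúbal -> Aveiro: 7 + 9 = 16
Leiria -> Évora -> Aveiro: 6 + 8 = 14
Leiria -> Setúbal -> Évora -> Aveiro: 7 + 1 + 8 = 16
Best route has total 14 km.

14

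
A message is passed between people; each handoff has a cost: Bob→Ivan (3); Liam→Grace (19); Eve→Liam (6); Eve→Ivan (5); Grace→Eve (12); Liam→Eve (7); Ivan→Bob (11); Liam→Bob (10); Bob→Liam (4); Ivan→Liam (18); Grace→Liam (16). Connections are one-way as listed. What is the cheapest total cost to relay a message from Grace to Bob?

26

Candidate routes:
Grace→Liam→Eve→Ivan→Bob: 16 + 7 + 5 + 11 = 39
Grace→Eve→Liam→Bob: 12 + 6 + 10 = 28
Grace→Eve→Ivan→Liam→Bob: 12 + 5 + 18 + 10 = 45
Grace→Eve→Ivan→Bob: 12 + 5 + 11 = 28
Grace→Liam→Bob: 16 + 10 = 26
Best route has total 26.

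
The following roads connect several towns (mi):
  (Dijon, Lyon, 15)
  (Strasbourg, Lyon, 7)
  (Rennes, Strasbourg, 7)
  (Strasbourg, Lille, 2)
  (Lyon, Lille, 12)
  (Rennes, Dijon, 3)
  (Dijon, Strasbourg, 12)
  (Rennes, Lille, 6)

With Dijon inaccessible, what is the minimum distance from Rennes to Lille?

Candidate routes:
Rennes→Strasbourg→Lille: 7 + 2 = 9
Rennes→Lille: 6
Rennes→Strasbourg→Lyon→Lille: 7 + 7 + 12 = 26
Shortest: 6 mi.

6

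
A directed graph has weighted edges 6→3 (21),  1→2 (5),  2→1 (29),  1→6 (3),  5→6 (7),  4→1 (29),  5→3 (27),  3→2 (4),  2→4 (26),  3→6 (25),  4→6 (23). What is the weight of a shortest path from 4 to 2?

34

Routes from 4 to 2:
4-1-2: 29 + 5 = 34
4-1-6-3-2: 29 + 3 + 21 + 4 = 57
4-6-3-2: 23 + 21 + 4 = 48
The minimum is 34.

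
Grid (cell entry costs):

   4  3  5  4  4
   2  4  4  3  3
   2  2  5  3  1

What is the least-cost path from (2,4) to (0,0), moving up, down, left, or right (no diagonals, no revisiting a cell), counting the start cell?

19

Cheapest: r2c4→r2c3→r2c2→r2c1→r2c0→r1c0→r0c0
  1 + 3 + 5 + 2 + 2 + 2 + 4 = 19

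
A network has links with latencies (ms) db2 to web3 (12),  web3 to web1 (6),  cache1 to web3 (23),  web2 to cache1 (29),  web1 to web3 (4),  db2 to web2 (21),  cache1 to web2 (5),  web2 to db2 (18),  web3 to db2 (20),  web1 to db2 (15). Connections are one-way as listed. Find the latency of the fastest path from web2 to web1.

36

Paths from web2 to web1:
web2-db2-web3-web1: 18 + 12 + 6 = 36
web2-cache1-web3-web1: 29 + 23 + 6 = 58
The minimum is 36 ms.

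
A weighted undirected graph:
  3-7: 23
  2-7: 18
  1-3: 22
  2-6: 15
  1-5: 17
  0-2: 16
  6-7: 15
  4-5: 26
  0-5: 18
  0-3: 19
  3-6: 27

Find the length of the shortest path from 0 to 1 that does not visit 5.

Routes from 0 to 1 avoiding 5:
0 → 2 → 6 → 3 → 1: 16 + 15 + 27 + 22 = 80
0 → 3 → 1: 19 + 22 = 41
0 → 2 → 6 → 7 → 3 → 1: 16 + 15 + 15 + 23 + 22 = 91
0 → 2 → 7 → 3 → 1: 16 + 18 + 23 + 22 = 79
0 → 2 → 7 → 6 → 3 → 1: 16 + 18 + 15 + 27 + 22 = 98
The minimum is 41.

41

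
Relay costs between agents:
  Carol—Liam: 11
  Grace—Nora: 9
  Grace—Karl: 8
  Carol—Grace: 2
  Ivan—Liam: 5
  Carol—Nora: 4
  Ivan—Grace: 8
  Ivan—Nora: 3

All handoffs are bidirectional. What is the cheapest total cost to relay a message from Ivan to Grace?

Checking several routes:
Ivan → Grace: 8
Ivan → Liam → Carol → Grace: 5 + 11 + 2 = 18
Ivan → Nora → Grace: 3 + 9 = 12
Ivan → Nora → Carol → Grace: 3 + 4 + 2 = 9
The minimum is 8.

8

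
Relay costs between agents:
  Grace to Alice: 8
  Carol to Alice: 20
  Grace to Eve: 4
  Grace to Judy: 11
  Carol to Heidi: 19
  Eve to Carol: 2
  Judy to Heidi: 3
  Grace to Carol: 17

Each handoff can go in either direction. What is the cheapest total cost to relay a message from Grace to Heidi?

14

Routes from Grace to Heidi:
Grace-Eve-Carol-Heidi: 4 + 2 + 19 = 25
Grace-Carol-Heidi: 17 + 19 = 36
Grace-Alice-Carol-Heidi: 8 + 20 + 19 = 47
Grace-Judy-Heidi: 11 + 3 = 14
Shortest: 14.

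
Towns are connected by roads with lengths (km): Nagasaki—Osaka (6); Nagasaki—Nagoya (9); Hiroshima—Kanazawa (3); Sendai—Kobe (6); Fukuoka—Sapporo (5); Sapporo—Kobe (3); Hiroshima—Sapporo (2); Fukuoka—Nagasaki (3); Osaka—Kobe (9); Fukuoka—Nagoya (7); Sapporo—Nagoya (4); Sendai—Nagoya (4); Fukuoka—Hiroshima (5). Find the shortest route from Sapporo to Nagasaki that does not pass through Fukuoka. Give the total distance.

Candidate routes:
Sapporo → Nagoya → Nagasaki: 4 + 9 = 13
Sapporo → Nagoya → Sendai → Kobe → Osaka → Nagasaki: 4 + 4 + 6 + 9 + 6 = 29
Sapporo → Kobe → Sendai → Nagoya → Nagasaki: 3 + 6 + 4 + 9 = 22
Sapporo → Kobe → Osaka → Nagasaki: 3 + 9 + 6 = 18
Shortest: 13 km.

13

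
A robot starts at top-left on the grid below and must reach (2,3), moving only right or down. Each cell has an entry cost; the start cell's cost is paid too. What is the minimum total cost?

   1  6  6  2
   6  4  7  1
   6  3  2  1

17

Cheapest: r0c0 → r0c1 → r0c2 → r0c3 → r1c3 → r2c3
  1 + 6 + 6 + 2 + 1 + 1 = 17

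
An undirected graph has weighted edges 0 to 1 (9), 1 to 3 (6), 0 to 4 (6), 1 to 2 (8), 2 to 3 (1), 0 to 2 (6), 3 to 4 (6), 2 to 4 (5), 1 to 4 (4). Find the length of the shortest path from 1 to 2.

A few of the 1→2 routes:
1→4→3→2: 4 + 6 + 1 = 11
1→3→2: 6 + 1 = 7
1→4→2: 4 + 5 = 9
1→2: 8
1→0→2: 9 + 6 = 15
Best route has total 7.

7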